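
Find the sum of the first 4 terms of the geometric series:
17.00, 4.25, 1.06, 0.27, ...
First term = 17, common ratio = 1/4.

Sₙ = a(1 - rⁿ) / (1 - r)
S_4 = 17(1 - (1/4)^4) / (1 - (1/4))
S_4 = 17(1 - (1/256)) / (3/4)
S_4 = 1445/64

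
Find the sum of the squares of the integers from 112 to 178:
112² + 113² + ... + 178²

Use ∑_{k=1}^{n} k² = n(n+1)(2n+1)/6, then subtract the first 111 terms.
∑_{k=1}^{178} k² = 178×179×357/6 = 1895789
∑_{k=1}^{111} k² = 111×112×223/6 = 462056
∑_{k=112}^{178} k² = 1895789 - 462056 = 1433733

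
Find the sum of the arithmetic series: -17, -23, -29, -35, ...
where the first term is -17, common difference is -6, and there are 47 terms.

Sₙ = n/2 × (first + last)
Last term = a + (n-1)d = -17 + (47-1)×(-6) = -293
S_47 = 47/2 × (-17 + (-293))
S_47 = 47/2 × (-310) = -7285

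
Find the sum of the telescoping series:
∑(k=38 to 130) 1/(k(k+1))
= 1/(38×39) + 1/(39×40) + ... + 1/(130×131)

Partial fractions: 1/(k(k+1)) = 1/k - 1/(k+1)
The series telescopes:
= (1/38 - 1/39) + (1/39 - 1/40) + ... + (1/130 - 1/131)
= 1/38 - 1/131
= 93/4978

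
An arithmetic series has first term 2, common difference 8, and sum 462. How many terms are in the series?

Using S = n/2 × [2a + (n-1)d]
462 = n/2 × [2(2) + (n-1)(8)]
462 = n/2 × [4 + 8n - 8]
924 = n × [-4 + 8n]
8n² + (-4)n - 924 = 0
Discriminant: Δ = (-4)² - 4(8)(-924) = 16 + 29568 = 29584
√Δ = 172
n = [-(-4) + √Δ] / (2·8) = (4 + 172) / 16 = 176 / 16 = 11
(The negative root is discarded since n must be a positive integer.)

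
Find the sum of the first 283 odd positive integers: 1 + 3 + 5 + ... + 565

Sum of first n odd numbers = n²
= 283²
= 80089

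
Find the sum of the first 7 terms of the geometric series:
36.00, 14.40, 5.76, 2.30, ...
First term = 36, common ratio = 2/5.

Sₙ = a(1 - rⁿ) / (1 - r)
S_7 = 36(1 - (2/5)^7) / (1 - (2/5))
S_7 = 36(1 - (128/78125)) / (3/5)
S_7 = 935964/15625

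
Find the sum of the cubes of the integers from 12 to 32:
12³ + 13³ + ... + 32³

Use ∑_{k=1}^{n} k³ = [n(n+1)/2]², then subtract the first 11 terms.
∑_{k=1}^{32} k³ = [32×33/2]² = 528² = 278784
∑_{k=1}^{11} k³ = [11×12/2]² = 66² = 4356
∑_{k=12}^{32} k³ = 278784 - 4356 = 274428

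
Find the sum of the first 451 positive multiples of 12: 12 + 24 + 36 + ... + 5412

Factor out 12: = 12(1 + 2 + ... + 451) = 12 × n(n+1)/2
= 12 × 451×452/2
= 12 × 101926
= 1223112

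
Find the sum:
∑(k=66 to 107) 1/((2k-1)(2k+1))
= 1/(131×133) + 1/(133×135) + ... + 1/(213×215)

Partial fractions: 1/((2k-1)(2k+1)) = (1/2)[1/(2k-1) - 1/(2k+1)]
The series telescopes:
= (1/2)[1/131 - 1/215]
= 42/28165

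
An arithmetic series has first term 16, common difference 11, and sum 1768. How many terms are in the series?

Using S = n/2 × [2a + (n-1)d]
1768 = n/2 × [2(16) + (n-1)(11)]
1768 = n/2 × [32 + 11n - 11]
3536 = n × [21 + 11n]
11n² + (21)n - 3536 = 0
Discriminant: Δ = (21)² - 4(11)(-3536) = 441 + 155584 = 156025
√Δ = 395
n = [-(21) + √Δ] / (2·11) = (-21 + 395) / 22 = 374 / 22 = 17
(The negative root is discarded since n must be a positive integer.)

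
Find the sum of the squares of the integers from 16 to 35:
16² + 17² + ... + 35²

Use ∑_{k=1}^{n} k² = n(n+1)(2n+1)/6, then subtract the first 15 terms.
∑_{k=1}^{35} k² = 35×36×71/6 = 14910
∑_{k=1}^{15} k² = 15×16×31/6 = 1240
∑_{k=16}^{35} k² = 14910 - 1240 = 13670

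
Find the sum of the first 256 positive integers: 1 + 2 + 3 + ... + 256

Formula: ∑k = n(n+1)/2
= 256×257/2
= 65792/2
= 32896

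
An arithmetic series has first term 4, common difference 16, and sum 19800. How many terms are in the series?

Using S = n/2 × [2a + (n-1)d]
19800 = n/2 × [2(4) + (n-1)(16)]
19800 = n/2 × [8 + 16n - 16]
39600 = n × [-8 + 16n]
16n² + (-8)n - 39600 = 0
Discriminant: Δ = (-8)² - 4(16)(-39600) = 64 + 2534400 = 2534464
√Δ = 1592
n = [-(-8) + √Δ] / (2·16) = (8 + 1592) / 32 = 1600 / 32 = 50
(The negative root is discarded since n must be a positive integer.)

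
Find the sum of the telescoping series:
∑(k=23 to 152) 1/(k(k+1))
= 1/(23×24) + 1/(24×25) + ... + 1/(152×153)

Partial fractions: 1/(k(k+1)) = 1/k - 1/(k+1)
The series telescopes:
= (1/23 - 1/24) + (1/24 - 1/25) + ... + (1/152 - 1/153)
= 1/23 - 1/153
= 130/3519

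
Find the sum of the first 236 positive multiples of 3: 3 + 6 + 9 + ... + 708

Factor out 3: = 3(1 + 2 + ... + 236) = 3 × n(n+1)/2
= 3 × 236×237/2
= 3 × 27966
= 83898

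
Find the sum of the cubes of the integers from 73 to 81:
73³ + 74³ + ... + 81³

Use ∑_{k=1}^{n} k³ = [n(n+1)/2]², then subtract the first 72 terms.
∑_{k=1}^{81} k³ = [81×82/2]² = 3321² = 11029041
∑_{k=1}^{72} k³ = [72×73/2]² = 2628² = 6906384
∑_{k=73}^{81} k³ = 11029041 - 6906384 = 4122657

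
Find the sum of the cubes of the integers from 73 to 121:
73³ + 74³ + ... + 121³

Use ∑_{k=1}^{n} k³ = [n(n+1)/2]², then subtract the first 72 terms.
∑_{k=1}^{121} k³ = [121×122/2]² = 7381² = 54479161
∑_{k=1}^{72} k³ = [72×73/2]² = 2628² = 6906384
∑_{k=73}^{121} k³ = 54479161 - 6906384 = 47572777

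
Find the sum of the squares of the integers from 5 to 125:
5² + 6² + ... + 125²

Use ∑_{k=1}^{n} k² = n(n+1)(2n+1)/6, then subtract the first 4 terms.
∑_{k=1}^{125} k² = 125×126×251/6 = 658875
∑_{k=1}^{4} k² = 4×5×9/6 = 30
∑_{k=5}^{125} k² = 658875 - 30 = 658845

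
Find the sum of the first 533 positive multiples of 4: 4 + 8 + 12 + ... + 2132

Factor out 4: = 4(1 + 2 + ... + 533) = 4 × n(n+1)/2
= 4 × 533×534/2
= 4 × 142311
= 569244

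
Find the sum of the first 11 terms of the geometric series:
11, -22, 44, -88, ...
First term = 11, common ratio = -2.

Sₙ = a(1 - rⁿ) / (1 - r)
S_11 = 11(1 - (-2)^11) / (1 - (-2))
S_11 = 11(1 - (-2048)) / (3)
S_11 = 7513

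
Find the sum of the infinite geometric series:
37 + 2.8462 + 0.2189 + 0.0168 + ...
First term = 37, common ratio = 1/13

For |r| < 1, S = a / (1 - r)
S = 37 / (1 - (1/13))
S = 37 / (12/13)
S = 481/12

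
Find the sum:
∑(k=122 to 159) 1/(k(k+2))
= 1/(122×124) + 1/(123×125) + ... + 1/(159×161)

Partial fractions: 1/(k(k+2)) = (1/2)[1/k - 1/(k+2)]
Telescoping leaves the first two and last two terms:
= (1/2)[1/122 + 1/123 - 1/160 - 1/161]
= 747137/386554560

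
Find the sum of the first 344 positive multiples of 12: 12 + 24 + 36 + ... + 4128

Factor out 12: = 12(1 + 2 + ... + 344) = 12 × n(n+1)/2
= 12 × 344×345/2
= 12 × 59340
= 712080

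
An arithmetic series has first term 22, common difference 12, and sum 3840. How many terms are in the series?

Using S = n/2 × [2a + (n-1)d]
3840 = n/2 × [2(22) + (n-1)(12)]
3840 = n/2 × [44 + 12n - 12]
7680 = n × [32 + 12n]
12n² + (32)n - 7680 = 0
Discriminant: Δ = (32)² - 4(12)(-7680) = 1024 + 368640 = 369664
√Δ = 608
n = [-(32) + √Δ] / (2·12) = (-32 + 608) / 24 = 576 / 24 = 24
(The negative root is discarded since n must be a positive integer.)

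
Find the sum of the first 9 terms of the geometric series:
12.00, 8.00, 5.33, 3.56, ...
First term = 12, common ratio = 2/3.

Sₙ = a(1 - rⁿ) / (1 - r)
S_9 = 12(1 - (2/3)^9) / (1 - (2/3))
S_9 = 12(1 - (512/19683)) / (1/3)
S_9 = 76684/2187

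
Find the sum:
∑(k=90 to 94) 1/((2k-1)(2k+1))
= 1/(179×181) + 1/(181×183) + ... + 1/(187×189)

Partial fractions: 1/((2k-1)(2k+1)) = (1/2)[1/(2k-1) - 1/(2k+1)]
The series telescopes:
= (1/2)[1/179 - 1/189]
= 5/33831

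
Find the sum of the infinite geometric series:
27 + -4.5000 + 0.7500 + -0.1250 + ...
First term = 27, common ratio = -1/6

For |r| < 1, S = a / (1 - r)
S = 27 / (1 - (-1/6))
S = 27 / (7/6)
S = 162/7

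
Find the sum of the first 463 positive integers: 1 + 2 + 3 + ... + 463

Formula: ∑k = n(n+1)/2
= 463×464/2
= 214832/2
= 107416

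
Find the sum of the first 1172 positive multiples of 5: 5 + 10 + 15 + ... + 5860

Factor out 5: = 5(1 + 2 + ... + 1172) = 5 × n(n+1)/2
= 5 × 1172×1173/2
= 5 × 687378
= 3436890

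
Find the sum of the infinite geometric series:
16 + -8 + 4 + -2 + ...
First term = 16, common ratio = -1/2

For |r| < 1, S = a / (1 - r)
S = 16 / (1 - (-1/2))
S = 16 / (3/2)
S = 32/3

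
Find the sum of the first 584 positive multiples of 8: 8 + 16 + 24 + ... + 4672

Factor out 8: = 8(1 + 2 + ... + 584) = 8 × n(n+1)/2
= 8 × 584×585/2
= 8 × 170820
= 1366560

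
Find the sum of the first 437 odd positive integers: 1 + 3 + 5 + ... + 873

Sum of first n odd numbers = n²
= 437²
= 190969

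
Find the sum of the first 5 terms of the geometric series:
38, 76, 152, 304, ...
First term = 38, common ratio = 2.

Sₙ = a(1 - rⁿ) / (1 - r)
S_5 = 38(1 - 2^5) / (1 - 2)
S_5 = 38(1 - 32) / (-1)
S_5 = 1178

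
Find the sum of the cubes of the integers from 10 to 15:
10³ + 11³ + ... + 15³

Use ∑_{k=1}^{n} k³ = [n(n+1)/2]², then subtract the first 9 terms.
∑_{k=1}^{15} k³ = [15×16/2]² = 120² = 14400
∑_{k=1}^{9} k³ = [9×10/2]² = 45² = 2025
∑_{k=10}^{15} k³ = 14400 - 2025 = 12375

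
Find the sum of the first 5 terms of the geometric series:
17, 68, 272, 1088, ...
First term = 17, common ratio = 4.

Sₙ = a(1 - rⁿ) / (1 - r)
S_5 = 17(1 - 4^5) / (1 - 4)
S_5 = 17(1 - 1024) / (-3)
S_5 = 5797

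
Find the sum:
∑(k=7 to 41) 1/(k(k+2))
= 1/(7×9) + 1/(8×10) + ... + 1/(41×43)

Partial fractions: 1/(k(k+2)) = (1/2)[1/k - 1/(k+2)]
Telescoping leaves the first two and last two terms:
= (1/2)[1/7 + 1/8 - 1/42 - 1/43]
= 1595/14448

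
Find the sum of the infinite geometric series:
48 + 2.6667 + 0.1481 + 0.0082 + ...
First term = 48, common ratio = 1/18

For |r| < 1, S = a / (1 - r)
S = 48 / (1 - (1/18))
S = 48 / (17/18)
S = 864/17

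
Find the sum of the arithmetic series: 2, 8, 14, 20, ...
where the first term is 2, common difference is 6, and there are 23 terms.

Sₙ = n/2 × (first + last)
Last term = a + (n-1)d = 2 + (23-1)×6 = 134
S_23 = 23/2 × (2 + 134)
S_23 = 23/2 × 136 = 1564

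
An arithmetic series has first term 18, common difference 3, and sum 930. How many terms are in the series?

Using S = n/2 × [2a + (n-1)d]
930 = n/2 × [2(18) + (n-1)(3)]
930 = n/2 × [36 + 3n - 3]
1860 = n × [33 + 3n]
3n² + (33)n - 1860 = 0
Discriminant: Δ = (33)² - 4(3)(-1860) = 1089 + 22320 = 23409
√Δ = 153
n = [-(33) + √Δ] / (2·3) = (-33 + 153) / 6 = 120 / 6 = 20
(The negative root is discarded since n must be a positive integer.)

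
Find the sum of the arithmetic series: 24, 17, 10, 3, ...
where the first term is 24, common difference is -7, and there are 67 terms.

Sₙ = n/2 × (first + last)
Last term = a + (n-1)d = 24 + (67-1)×(-7) = -438
S_67 = 67/2 × (24 + (-438))
S_67 = 67/2 × (-414) = -13869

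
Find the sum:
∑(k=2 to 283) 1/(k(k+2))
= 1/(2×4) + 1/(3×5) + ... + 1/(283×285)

Partial fractions: 1/(k(k+2)) = (1/2)[1/k - 1/(k+2)]
Telescoping leaves the first two and last two terms:
= (1/2)[1/2 + 1/3 - 1/284 - 1/285]
= 66881/161880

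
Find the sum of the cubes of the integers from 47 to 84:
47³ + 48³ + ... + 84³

Use ∑_{k=1}^{n} k³ = [n(n+1)/2]², then subtract the first 46 terms.
∑_{k=1}^{84} k³ = [84×85/2]² = 3570² = 12744900
∑_{k=1}^{46} k³ = [46×47/2]² = 1081² = 1168561
∑_{k=47}^{84} k³ = 12744900 - 1168561 = 11576339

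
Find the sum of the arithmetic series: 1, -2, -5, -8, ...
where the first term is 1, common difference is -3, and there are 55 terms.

Sₙ = n/2 × (first + last)
Last term = a + (n-1)d = 1 + (55-1)×(-3) = -161
S_55 = 55/2 × (1 + (-161))
S_55 = 55/2 × (-160) = -4400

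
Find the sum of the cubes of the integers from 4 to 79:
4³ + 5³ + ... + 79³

Use ∑_{k=1}^{n} k³ = [n(n+1)/2]², then subtract the first 3 terms.
∑_{k=1}^{79} k³ = [79×80/2]² = 3160² = 9985600
∑_{k=1}^{3} k³ = [3×4/2]² = 6² = 36
∑_{k=4}^{79} k³ = 9985600 - 36 = 9985564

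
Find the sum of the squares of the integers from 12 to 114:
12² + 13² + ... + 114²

Use ∑_{k=1}^{n} k² = n(n+1)(2n+1)/6, then subtract the first 11 terms.
∑_{k=1}^{114} k² = 114×115×229/6 = 500365
∑_{k=1}^{11} k² = 11×12×23/6 = 506
∑_{k=12}^{114} k² = 500365 - 506 = 499859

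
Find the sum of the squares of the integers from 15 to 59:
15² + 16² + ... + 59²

Use ∑_{k=1}^{n} k² = n(n+1)(2n+1)/6, then subtract the first 14 terms.
∑_{k=1}^{59} k² = 59×60×119/6 = 70210
∑_{k=1}^{14} k² = 14×15×29/6 = 1015
∑_{k=15}^{59} k² = 70210 - 1015 = 69195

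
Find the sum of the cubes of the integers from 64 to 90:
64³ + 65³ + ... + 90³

Use ∑_{k=1}^{n} k³ = [n(n+1)/2]², then subtract the first 63 terms.
∑_{k=1}^{90} k³ = [90×91/2]² = 4095² = 16769025
∑_{k=1}^{63} k³ = [63×64/2]² = 2016² = 4064256
∑_{k=64}^{90} k³ = 16769025 - 4064256 = 12704769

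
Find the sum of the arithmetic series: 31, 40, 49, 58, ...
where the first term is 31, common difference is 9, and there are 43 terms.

Sₙ = n/2 × (first + last)
Last term = a + (n-1)d = 31 + (43-1)×9 = 409
S_43 = 43/2 × (31 + 409)
S_43 = 43/2 × 440 = 9460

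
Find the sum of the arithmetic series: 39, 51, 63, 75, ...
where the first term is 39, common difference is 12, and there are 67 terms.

Sₙ = n/2 × (first + last)
Last term = a + (n-1)d = 39 + (67-1)×12 = 831
S_67 = 67/2 × (39 + 831)
S_67 = 67/2 × 870 = 29145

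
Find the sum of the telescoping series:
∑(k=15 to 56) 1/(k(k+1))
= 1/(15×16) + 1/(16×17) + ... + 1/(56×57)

Partial fractions: 1/(k(k+1)) = 1/k - 1/(k+1)
The series telescopes:
= (1/15 - 1/16) + (1/16 - 1/17) + ... + (1/56 - 1/57)
= 1/15 - 1/57
= 14/285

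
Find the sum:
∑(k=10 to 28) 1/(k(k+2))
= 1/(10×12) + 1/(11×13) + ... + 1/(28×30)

Partial fractions: 1/(k(k+2)) = (1/2)[1/k - 1/(k+2)]
Telescoping leaves the first two and last two terms:
= (1/2)[1/10 + 1/11 - 1/29 - 1/30]
= 589/9570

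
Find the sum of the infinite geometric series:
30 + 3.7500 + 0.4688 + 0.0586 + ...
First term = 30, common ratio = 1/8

For |r| < 1, S = a / (1 - r)
S = 30 / (1 - (1/8))
S = 30 / (7/8)
S = 240/7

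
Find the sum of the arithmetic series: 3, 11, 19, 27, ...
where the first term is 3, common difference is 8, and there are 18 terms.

Sₙ = n/2 × (first + last)
Last term = a + (n-1)d = 3 + (18-1)×8 = 139
S_18 = 18/2 × (3 + 139)
S_18 = 18/2 × 142 = 1278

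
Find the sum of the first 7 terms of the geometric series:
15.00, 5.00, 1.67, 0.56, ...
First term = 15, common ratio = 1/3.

Sₙ = a(1 - rⁿ) / (1 - r)
S_7 = 15(1 - (1/3)^7) / (1 - (1/3))
S_7 = 15(1 - (1/2187)) / (2/3)
S_7 = 5465/243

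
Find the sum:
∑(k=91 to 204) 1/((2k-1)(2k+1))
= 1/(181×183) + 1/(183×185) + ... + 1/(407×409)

Partial fractions: 1/((2k-1)(2k+1)) = (1/2)[1/(2k-1) - 1/(2k+1)]
The series telescopes:
= (1/2)[1/181 - 1/409]
= 114/74029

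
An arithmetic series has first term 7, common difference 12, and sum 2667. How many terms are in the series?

Using S = n/2 × [2a + (n-1)d]
2667 = n/2 × [2(7) + (n-1)(12)]
2667 = n/2 × [14 + 12n - 12]
5334 = n × [2 + 12n]
12n² + (2)n - 5334 = 0
Discriminant: Δ = (2)² - 4(12)(-5334) = 4 + 256032 = 256036
√Δ = 506
n = [-(2) + √Δ] / (2·12) = (-2 + 506) / 24 = 504 / 24 = 21
(The negative root is discarded since n must be a positive integer.)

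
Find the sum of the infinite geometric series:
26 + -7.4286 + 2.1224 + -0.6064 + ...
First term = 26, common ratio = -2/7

For |r| < 1, S = a / (1 - r)
S = 26 / (1 - (-2/7))
S = 26 / (9/7)
S = 182/9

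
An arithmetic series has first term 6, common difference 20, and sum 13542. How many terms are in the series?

Using S = n/2 × [2a + (n-1)d]
13542 = n/2 × [2(6) + (n-1)(20)]
13542 = n/2 × [12 + 20n - 20]
27084 = n × [-8 + 20n]
20n² + (-8)n - 27084 = 0
Discriminant: Δ = (-8)² - 4(20)(-27084) = 64 + 2166720 = 2166784
√Δ = 1472
n = [-(-8) + √Δ] / (2·20) = (8 + 1472) / 40 = 1480 / 40 = 37
(The negative root is discarded since n must be a positive integer.)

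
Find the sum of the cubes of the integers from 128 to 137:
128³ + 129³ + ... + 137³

Use ∑_{k=1}^{n} k³ = [n(n+1)/2]², then subtract the first 127 terms.
∑_{k=1}^{137} k³ = [137×138/2]² = 9453² = 89359209
∑_{k=1}^{127} k³ = [127×128/2]² = 8128² = 66064384
∑_{k=128}^{137} k³ = 89359209 - 66064384 = 23294825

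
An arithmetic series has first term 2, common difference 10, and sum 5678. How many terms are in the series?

Using S = n/2 × [2a + (n-1)d]
5678 = n/2 × [2(2) + (n-1)(10)]
5678 = n/2 × [4 + 10n - 10]
11356 = n × [-6 + 10n]
10n² + (-6)n - 11356 = 0
Discriminant: Δ = (-6)² - 4(10)(-11356) = 36 + 454240 = 454276
√Δ = 674
n = [-(-6) + √Δ] / (2·10) = (6 + 674) / 20 = 680 / 20 = 34
(The negative root is discarded since n must be a positive integer.)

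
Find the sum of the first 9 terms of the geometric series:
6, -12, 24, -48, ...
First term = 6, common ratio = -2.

Sₙ = a(1 - rⁿ) / (1 - r)
S_9 = 6(1 - (-2)^9) / (1 - (-2))
S_9 = 6(1 - (-512)) / (3)
S_9 = 1026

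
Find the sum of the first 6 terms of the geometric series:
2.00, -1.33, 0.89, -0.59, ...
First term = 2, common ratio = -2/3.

Sₙ = a(1 - rⁿ) / (1 - r)
S_6 = 2(1 - (-2/3)^6) / (1 - (-2/3))
S_6 = 2(1 - (64/729)) / (5/3)
S_6 = 266/243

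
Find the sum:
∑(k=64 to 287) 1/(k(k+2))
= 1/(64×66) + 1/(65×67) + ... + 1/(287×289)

Partial fractions: 1/(k(k+2)) = (1/2)[1/k - 1/(k+2)]
Telescoping leaves the first two and last two terms:
= (1/2)[1/64 + 1/65 - 1/288 - 1/289]
= 260519/21640320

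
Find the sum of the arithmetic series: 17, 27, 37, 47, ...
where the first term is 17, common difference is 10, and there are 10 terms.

Sₙ = n/2 × (first + last)
Last term = a + (n-1)d = 17 + (10-1)×10 = 107
S_10 = 10/2 × (17 + 107)
S_10 = 10/2 × 124 = 620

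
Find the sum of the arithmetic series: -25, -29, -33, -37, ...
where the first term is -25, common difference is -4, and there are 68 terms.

Sₙ = n/2 × (first + last)
Last term = a + (n-1)d = -25 + (68-1)×(-4) = -293
S_68 = 68/2 × (-25 + (-293))
S_68 = 68/2 × (-318) = -10812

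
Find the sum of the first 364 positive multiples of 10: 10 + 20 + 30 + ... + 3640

Factor out 10: = 10(1 + 2 + ... + 364) = 10 × n(n+1)/2
= 10 × 364×365/2
= 10 × 66430
= 664300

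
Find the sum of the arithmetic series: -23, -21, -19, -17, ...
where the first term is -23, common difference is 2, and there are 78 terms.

Sₙ = n/2 × (first + last)
Last term = a + (n-1)d = -23 + (78-1)×2 = 131
S_78 = 78/2 × (-23 + 131)
S_78 = 78/2 × 108 = 4212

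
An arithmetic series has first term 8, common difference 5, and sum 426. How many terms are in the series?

Using S = n/2 × [2a + (n-1)d]
426 = n/2 × [2(8) + (n-1)(5)]
426 = n/2 × [16 + 5n - 5]
852 = n × [11 + 5n]
5n² + (11)n - 852 = 0
Discriminant: Δ = (11)² - 4(5)(-852) = 121 + 17040 = 17161
√Δ = 131
n = [-(11) + √Δ] / (2·5) = (-11 + 131) / 10 = 120 / 10 = 12
(The negative root is discarded since n must be a positive integer.)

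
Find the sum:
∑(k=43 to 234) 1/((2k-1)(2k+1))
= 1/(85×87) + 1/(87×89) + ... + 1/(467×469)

Partial fractions: 1/((2k-1)(2k+1)) = (1/2)[1/(2k-1) - 1/(2k+1)]
The series telescopes:
= (1/2)[1/85 - 1/469]
= 192/39865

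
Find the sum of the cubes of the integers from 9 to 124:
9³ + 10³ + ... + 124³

Use ∑_{k=1}^{n} k³ = [n(n+1)/2]², then subtract the first 8 terms.
∑_{k=1}^{124} k³ = [124×125/2]² = 7750² = 60062500
∑_{k=1}^{8} k³ = [8×9/2]² = 36² = 1296
∑_{k=9}^{124} k³ = 60062500 - 1296 = 60061204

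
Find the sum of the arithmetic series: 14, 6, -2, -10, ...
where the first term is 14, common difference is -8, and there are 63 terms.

Sₙ = n/2 × (first + last)
Last term = a + (n-1)d = 14 + (63-1)×(-8) = -482
S_63 = 63/2 × (14 + (-482))
S_63 = 63/2 × (-468) = -14742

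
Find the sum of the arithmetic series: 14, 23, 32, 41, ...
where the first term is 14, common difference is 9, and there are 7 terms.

Sₙ = n/2 × (first + last)
Last term = a + (n-1)d = 14 + (7-1)×9 = 68
S_7 = 7/2 × (14 + 68)
S_7 = 7/2 × 82 = 287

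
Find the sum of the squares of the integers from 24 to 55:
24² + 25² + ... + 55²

Use ∑_{k=1}^{n} k² = n(n+1)(2n+1)/6, then subtract the first 23 terms.
∑_{k=1}^{55} k² = 55×56×111/6 = 56980
∑_{k=1}^{23} k² = 23×24×47/6 = 4324
∑_{k=24}^{55} k² = 56980 - 4324 = 52656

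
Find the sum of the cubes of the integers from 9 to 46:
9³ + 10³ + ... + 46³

Use ∑_{k=1}^{n} k³ = [n(n+1)/2]², then subtract the first 8 terms.
∑_{k=1}^{46} k³ = [46×47/2]² = 1081² = 1168561
∑_{k=1}^{8} k³ = [8×9/2]² = 36² = 1296
∑_{k=9}^{46} k³ = 1168561 - 1296 = 1167265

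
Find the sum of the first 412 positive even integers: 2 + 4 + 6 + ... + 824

Sum of first n even numbers = n(n+1)
= 412×413
= 170156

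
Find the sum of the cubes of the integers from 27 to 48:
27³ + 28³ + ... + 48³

Use ∑_{k=1}^{n} k³ = [n(n+1)/2]², then subtract the first 26 terms.
∑_{k=1}^{48} k³ = [48×49/2]² = 1176² = 1382976
∑_{k=1}^{26} k³ = [26×27/2]² = 351² = 123201
∑_{k=27}^{48} k³ = 1382976 - 123201 = 1259775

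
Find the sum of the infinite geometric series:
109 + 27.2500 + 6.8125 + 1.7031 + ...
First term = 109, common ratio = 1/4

For |r| < 1, S = a / (1 - r)
S = 109 / (1 - (1/4))
S = 109 / (3/4)
S = 436/3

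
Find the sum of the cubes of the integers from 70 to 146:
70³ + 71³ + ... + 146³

Use ∑_{k=1}^{n} k³ = [n(n+1)/2]², then subtract the first 69 terms.
∑_{k=1}^{146} k³ = [146×147/2]² = 10731² = 115154361
∑_{k=1}^{69} k³ = [69×70/2]² = 2415² = 5832225
∑_{k=70}^{146} k³ = 115154361 - 5832225 = 109322136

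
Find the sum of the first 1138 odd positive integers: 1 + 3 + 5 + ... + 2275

Sum of first n odd numbers = n²
= 1138²
= 1295044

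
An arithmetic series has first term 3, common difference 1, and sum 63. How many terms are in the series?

Using S = n/2 × [2a + (n-1)d]
63 = n/2 × [2(3) + (n-1)(1)]
63 = n/2 × [6 + 1n - 1]
126 = n × [5 + 1n]
1n² + (5)n - 126 = 0
Discriminant: Δ = (5)² - 4(1)(-126) = 25 + 504 = 529
√Δ = 23
n = [-(5) + √Δ] / (2·1) = (-5 + 23) / 2 = 18 / 2 = 9
(The negative root is discarded since n must be a positive integer.)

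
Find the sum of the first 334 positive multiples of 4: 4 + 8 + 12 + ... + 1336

Factor out 4: = 4(1 + 2 + ... + 334) = 4 × n(n+1)/2
= 4 × 334×335/2
= 4 × 55945
= 223780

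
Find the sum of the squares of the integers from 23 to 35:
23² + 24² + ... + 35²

Use ∑_{k=1}^{n} k² = n(n+1)(2n+1)/6, then subtract the first 22 terms.
∑_{k=1}^{35} k² = 35×36×71/6 = 14910
∑_{k=1}^{22} k² = 22×23×45/6 = 3795
∑_{k=23}^{35} k² = 14910 - 3795 = 11115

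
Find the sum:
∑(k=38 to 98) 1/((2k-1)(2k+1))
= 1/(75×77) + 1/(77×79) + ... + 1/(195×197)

Partial fractions: 1/((2k-1)(2k+1)) = (1/2)[1/(2k-1) - 1/(2k+1)]
The series telescopes:
= (1/2)[1/75 - 1/197]
= 61/14775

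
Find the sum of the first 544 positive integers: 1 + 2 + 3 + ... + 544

Formula: ∑k = n(n+1)/2
= 544×545/2
= 296480/2
= 148240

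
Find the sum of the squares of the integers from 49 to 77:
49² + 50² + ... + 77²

Use ∑_{k=1}^{n} k² = n(n+1)(2n+1)/6, then subtract the first 48 terms.
∑_{k=1}^{77} k² = 77×78×155/6 = 155155
∑_{k=1}^{48} k² = 48×49×97/6 = 38024
∑_{k=49}^{77} k² = 155155 - 38024 = 117131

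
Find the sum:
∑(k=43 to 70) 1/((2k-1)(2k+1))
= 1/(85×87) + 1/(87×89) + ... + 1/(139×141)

Partial fractions: 1/((2k-1)(2k+1)) = (1/2)[1/(2k-1) - 1/(2k+1)]
The series telescopes:
= (1/2)[1/85 - 1/141]
= 28/11985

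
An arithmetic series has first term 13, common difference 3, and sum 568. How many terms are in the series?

Using S = n/2 × [2a + (n-1)d]
568 = n/2 × [2(13) + (n-1)(3)]
568 = n/2 × [26 + 3n - 3]
1136 = n × [23 + 3n]
3n² + (23)n - 1136 = 0
Discriminant: Δ = (23)² - 4(3)(-1136) = 529 + 13632 = 14161
√Δ = 119
n = [-(23) + √Δ] / (2·3) = (-23 + 119) / 6 = 96 / 6 = 16
(The negative root is discarded since n must be a positive integer.)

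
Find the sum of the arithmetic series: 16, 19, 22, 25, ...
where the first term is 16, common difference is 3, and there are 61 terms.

Sₙ = n/2 × (first + last)
Last term = a + (n-1)d = 16 + (61-1)×3 = 196
S_61 = 61/2 × (16 + 196)
S_61 = 61/2 × 212 = 6466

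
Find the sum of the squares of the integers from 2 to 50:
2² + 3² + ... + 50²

Use ∑_{k=1}^{n} k² = n(n+1)(2n+1)/6, then subtract the first 1 terms.
∑_{k=1}^{50} k² = 50×51×101/6 = 42925
∑_{k=1}^{1} k² = 1×2×3/6 = 1
∑_{k=2}^{50} k² = 42925 - 1 = 42924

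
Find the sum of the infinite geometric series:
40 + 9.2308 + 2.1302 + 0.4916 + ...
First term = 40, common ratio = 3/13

For |r| < 1, S = a / (1 - r)
S = 40 / (1 - (3/13))
S = 40 / (10/13)
S = 52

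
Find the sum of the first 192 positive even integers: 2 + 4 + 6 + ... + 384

Sum of first n even numbers = n(n+1)
= 192×193
= 37056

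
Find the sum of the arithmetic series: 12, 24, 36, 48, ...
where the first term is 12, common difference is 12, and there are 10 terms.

Sₙ = n/2 × (first + last)
Last term = a + (n-1)d = 12 + (10-1)×12 = 120
S_10 = 10/2 × (12 + 120)
S_10 = 10/2 × 132 = 660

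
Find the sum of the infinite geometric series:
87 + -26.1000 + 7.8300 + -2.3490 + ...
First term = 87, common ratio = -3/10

For |r| < 1, S = a / (1 - r)
S = 87 / (1 - (-3/10))
S = 87 / (13/10)
S = 870/13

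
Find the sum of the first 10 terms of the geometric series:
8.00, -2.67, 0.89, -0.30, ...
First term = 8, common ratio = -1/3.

Sₙ = a(1 - rⁿ) / (1 - r)
S_10 = 8(1 - (-1/3)^10) / (1 - (-1/3))
S_10 = 8(1 - (1/59049)) / (4/3)
S_10 = 118096/19683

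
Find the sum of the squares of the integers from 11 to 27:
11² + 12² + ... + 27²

Use ∑_{k=1}^{n} k² = n(n+1)(2n+1)/6, then subtract the first 10 terms.
∑_{k=1}^{27} k² = 27×28×55/6 = 6930
∑_{k=1}^{10} k² = 10×11×21/6 = 385
∑_{k=11}^{27} k² = 6930 - 385 = 6545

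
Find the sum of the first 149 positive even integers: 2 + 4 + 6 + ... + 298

Sum of first n even numbers = n(n+1)
= 149×150
= 22350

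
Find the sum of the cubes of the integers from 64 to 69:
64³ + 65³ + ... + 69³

Use ∑_{k=1}^{n} k³ = [n(n+1)/2]², then subtract the first 63 terms.
∑_{k=1}^{69} k³ = [69×70/2]² = 2415² = 5832225
∑_{k=1}^{63} k³ = [63×64/2]² = 2016² = 4064256
∑_{k=64}^{69} k³ = 5832225 - 4064256 = 1767969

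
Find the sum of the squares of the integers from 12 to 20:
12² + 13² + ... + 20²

Use ∑_{k=1}^{n} k² = n(n+1)(2n+1)/6, then subtract the first 11 terms.
∑_{k=1}^{20} k² = 20×21×41/6 = 2870
∑_{k=1}^{11} k² = 11×12×23/6 = 506
∑_{k=12}^{20} k² = 2870 - 506 = 2364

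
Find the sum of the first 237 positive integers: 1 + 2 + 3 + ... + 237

Formula: ∑k = n(n+1)/2
= 237×238/2
= 56406/2
= 28203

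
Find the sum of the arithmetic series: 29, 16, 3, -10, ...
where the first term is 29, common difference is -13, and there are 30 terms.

Sₙ = n/2 × (first + last)
Last term = a + (n-1)d = 29 + (30-1)×(-13) = -348
S_30 = 30/2 × (29 + (-348))
S_30 = 30/2 × (-319) = -4785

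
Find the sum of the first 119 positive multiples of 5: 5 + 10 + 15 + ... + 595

Factor out 5: = 5(1 + 2 + ... + 119) = 5 × n(n+1)/2
= 5 × 119×120/2
= 5 × 7140
= 35700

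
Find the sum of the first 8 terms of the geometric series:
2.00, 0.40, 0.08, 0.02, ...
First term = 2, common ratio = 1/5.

Sₙ = a(1 - rⁿ) / (1 - r)
S_8 = 2(1 - (1/5)^8) / (1 - (1/5))
S_8 = 2(1 - (1/390625)) / (4/5)
S_8 = 195312/78125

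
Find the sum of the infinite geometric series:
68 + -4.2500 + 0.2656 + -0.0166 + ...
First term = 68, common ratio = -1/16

For |r| < 1, S = a / (1 - r)
S = 68 / (1 - (-1/16))
S = 68 / (17/16)
S = 64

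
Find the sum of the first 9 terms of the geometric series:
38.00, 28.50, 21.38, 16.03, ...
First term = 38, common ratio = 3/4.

Sₙ = a(1 - rⁿ) / (1 - r)
S_9 = 38(1 - (3/4)^9) / (1 - (3/4))
S_9 = 38(1 - (19683/262144)) / (1/4)
S_9 = 4606759/32768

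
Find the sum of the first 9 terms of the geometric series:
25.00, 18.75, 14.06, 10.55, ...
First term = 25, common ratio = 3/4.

Sₙ = a(1 - rⁿ) / (1 - r)
S_9 = 25(1 - (3/4)^9) / (1 - (3/4))
S_9 = 25(1 - (19683/262144)) / (1/4)
S_9 = 6061525/65536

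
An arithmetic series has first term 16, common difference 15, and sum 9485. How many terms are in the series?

Using S = n/2 × [2a + (n-1)d]
9485 = n/2 × [2(16) + (n-1)(15)]
9485 = n/2 × [32 + 15n - 15]
18970 = n × [17 + 15n]
15n² + (17)n - 18970 = 0
Discriminant: Δ = (17)² - 4(15)(-18970) = 289 + 1138200 = 1138489
√Δ = 1067
n = [-(17) + √Δ] / (2·15) = (-17 + 1067) / 30 = 1050 / 30 = 35
(The negative root is discarded since n must be a positive integer.)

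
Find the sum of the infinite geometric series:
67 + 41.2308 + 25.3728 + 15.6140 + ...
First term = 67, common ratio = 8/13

For |r| < 1, S = a / (1 - r)
S = 67 / (1 - (8/13))
S = 67 / (5/13)
S = 871/5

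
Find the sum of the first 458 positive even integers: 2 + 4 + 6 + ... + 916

Sum of first n even numbers = n(n+1)
= 458×459
= 210222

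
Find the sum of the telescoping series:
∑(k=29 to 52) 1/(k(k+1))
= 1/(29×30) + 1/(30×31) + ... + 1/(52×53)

Partial fractions: 1/(k(k+1)) = 1/k - 1/(k+1)
The series telescopes:
= (1/29 - 1/30) + (1/30 - 1/31) + ... + (1/52 - 1/53)
= 1/29 - 1/53
= 24/1537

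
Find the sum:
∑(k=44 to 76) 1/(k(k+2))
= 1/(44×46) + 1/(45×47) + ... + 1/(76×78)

Partial fractions: 1/(k(k+2)) = (1/2)[1/k - 1/(k+2)]
Telescoping leaves the first two and last two terms:
= (1/2)[1/44 + 1/45 - 1/77 - 1/78]
= 3449/360360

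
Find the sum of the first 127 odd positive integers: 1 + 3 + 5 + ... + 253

Sum of first n odd numbers = n²
= 127²
= 16129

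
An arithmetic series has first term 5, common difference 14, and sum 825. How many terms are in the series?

Using S = n/2 × [2a + (n-1)d]
825 = n/2 × [2(5) + (n-1)(14)]
825 = n/2 × [10 + 14n - 14]
1650 = n × [-4 + 14n]
14n² + (-4)n - 1650 = 0
Discriminant: Δ = (-4)² - 4(14)(-1650) = 16 + 92400 = 92416
√Δ = 304
n = [-(-4) + √Δ] / (2·14) = (4 + 304) / 28 = 308 / 28 = 11
(The negative root is discarded since n must be a positive integer.)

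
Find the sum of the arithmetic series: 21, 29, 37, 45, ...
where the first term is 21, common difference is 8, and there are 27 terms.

Sₙ = n/2 × (first + last)
Last term = a + (n-1)d = 21 + (27-1)×8 = 229
S_27 = 27/2 × (21 + 229)
S_27 = 27/2 × 250 = 3375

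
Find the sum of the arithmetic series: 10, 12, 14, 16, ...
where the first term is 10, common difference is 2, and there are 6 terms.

Sₙ = n/2 × (first + last)
Last term = a + (n-1)d = 10 + (6-1)×2 = 20
S_6 = 6/2 × (10 + 20)
S_6 = 6/2 × 30 = 90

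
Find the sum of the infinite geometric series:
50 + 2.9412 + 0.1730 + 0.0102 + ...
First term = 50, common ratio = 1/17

For |r| < 1, S = a / (1 - r)
S = 50 / (1 - (1/17))
S = 50 / (16/17)
S = 425/8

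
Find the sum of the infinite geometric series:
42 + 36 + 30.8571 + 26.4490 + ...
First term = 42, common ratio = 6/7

For |r| < 1, S = a / (1 - r)
S = 42 / (1 - (6/7))
S = 42 / (1/7)
S = 294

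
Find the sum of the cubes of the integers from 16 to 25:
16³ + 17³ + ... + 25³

Use ∑_{k=1}^{n} k³ = [n(n+1)/2]², then subtract the first 15 terms.
∑_{k=1}^{25} k³ = [25×26/2]² = 325² = 105625
∑_{k=1}^{15} k³ = [15×16/2]² = 120² = 14400
∑_{k=16}^{25} k³ = 105625 - 14400 = 91225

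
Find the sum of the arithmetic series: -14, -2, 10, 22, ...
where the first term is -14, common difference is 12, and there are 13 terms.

Sₙ = n/2 × (first + last)
Last term = a + (n-1)d = -14 + (13-1)×12 = 130
S_13 = 13/2 × (-14 + 130)
S_13 = 13/2 × 116 = 754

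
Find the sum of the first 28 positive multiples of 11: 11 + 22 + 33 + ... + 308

Factor out 11: = 11(1 + 2 + ... + 28) = 11 × n(n+1)/2
= 11 × 28×29/2
= 11 × 406
= 4466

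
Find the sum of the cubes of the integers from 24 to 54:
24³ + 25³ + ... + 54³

Use ∑_{k=1}^{n} k³ = [n(n+1)/2]², then subtract the first 23 terms.
∑_{k=1}^{54} k³ = [54×55/2]² = 1485² = 2205225
∑_{k=1}^{23} k³ = [23×24/2]² = 276² = 76176
∑_{k=24}^{54} k³ = 2205225 - 76176 = 2129049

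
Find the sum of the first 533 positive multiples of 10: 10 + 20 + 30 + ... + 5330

Factor out 10: = 10(1 + 2 + ... + 533) = 10 × n(n+1)/2
= 10 × 533×534/2
= 10 × 142311
= 1423110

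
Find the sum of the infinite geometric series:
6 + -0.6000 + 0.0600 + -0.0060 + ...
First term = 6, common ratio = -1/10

For |r| < 1, S = a / (1 - r)
S = 6 / (1 - (-1/10))
S = 6 / (11/10)
S = 60/11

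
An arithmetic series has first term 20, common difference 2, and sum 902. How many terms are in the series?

Using S = n/2 × [2a + (n-1)d]
902 = n/2 × [2(20) + (n-1)(2)]
902 = n/2 × [40 + 2n - 2]
1804 = n × [38 + 2n]
2n² + (38)n - 1804 = 0
Discriminant: Δ = (38)² - 4(2)(-1804) = 1444 + 14432 = 15876
√Δ = 126
n = [-(38) + √Δ] / (2·2) = (-38 + 126) / 4 = 88 / 4 = 22
(The negative root is discarded since n must be a positive integer.)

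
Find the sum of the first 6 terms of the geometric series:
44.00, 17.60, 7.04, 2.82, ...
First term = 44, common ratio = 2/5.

Sₙ = a(1 - rⁿ) / (1 - r)
S_6 = 44(1 - (2/5)^6) / (1 - (2/5))
S_6 = 44(1 - (64/15625)) / (3/5)
S_6 = 228228/3125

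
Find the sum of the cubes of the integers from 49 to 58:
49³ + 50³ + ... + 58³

Use ∑_{k=1}^{n} k³ = [n(n+1)/2]², then subtract the first 48 terms.
∑_{k=1}^{58} k³ = [58×59/2]² = 1711² = 2927521
∑_{k=1}^{48} k³ = [48×49/2]² = 1176² = 1382976
∑_{k=49}^{58} k³ = 2927521 - 1382976 = 1544545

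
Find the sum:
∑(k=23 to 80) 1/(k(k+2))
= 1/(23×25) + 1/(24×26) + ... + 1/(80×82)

Partial fractions: 1/(k(k+2)) = (1/2)[1/k - 1/(k+2)]
Telescoping leaves the first two and last two terms:
= (1/2)[1/23 + 1/24 - 1/81 - 1/82]
= 37033/1222128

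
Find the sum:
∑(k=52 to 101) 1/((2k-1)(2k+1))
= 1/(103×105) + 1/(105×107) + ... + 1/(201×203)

Partial fractions: 1/((2k-1)(2k+1)) = (1/2)[1/(2k-1) - 1/(2k+1)]
The series telescopes:
= (1/2)[1/103 - 1/203]
= 50/20909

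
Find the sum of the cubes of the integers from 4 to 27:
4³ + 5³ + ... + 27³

Use ∑_{k=1}^{n} k³ = [n(n+1)/2]², then subtract the first 3 terms.
∑_{k=1}^{27} k³ = [27×28/2]² = 378² = 142884
∑_{k=1}^{3} k³ = [3×4/2]² = 6² = 36
∑_{k=4}^{27} k³ = 142884 - 36 = 142848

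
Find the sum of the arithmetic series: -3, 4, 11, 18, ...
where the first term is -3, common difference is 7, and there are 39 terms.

Sₙ = n/2 × (first + last)
Last term = a + (n-1)d = -3 + (39-1)×7 = 263
S_39 = 39/2 × (-3 + 263)
S_39 = 39/2 × 260 = 5070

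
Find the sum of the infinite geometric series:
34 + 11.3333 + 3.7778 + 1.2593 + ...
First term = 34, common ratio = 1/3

For |r| < 1, S = a / (1 - r)
S = 34 / (1 - (1/3))
S = 34 / (2/3)
S = 51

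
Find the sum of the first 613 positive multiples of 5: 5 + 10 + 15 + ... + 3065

Factor out 5: = 5(1 + 2 + ... + 613) = 5 × n(n+1)/2
= 5 × 613×614/2
= 5 × 188191
= 940955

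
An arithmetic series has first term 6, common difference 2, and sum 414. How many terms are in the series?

Using S = n/2 × [2a + (n-1)d]
414 = n/2 × [2(6) + (n-1)(2)]
414 = n/2 × [12 + 2n - 2]
828 = n × [10 + 2n]
2n² + (10)n - 828 = 0
Discriminant: Δ = (10)² - 4(2)(-828) = 100 + 6624 = 6724
√Δ = 82
n = [-(10) + √Δ] / (2·2) = (-10 + 82) / 4 = 72 / 4 = 18
(The negative root is discarded since n must be a positive integer.)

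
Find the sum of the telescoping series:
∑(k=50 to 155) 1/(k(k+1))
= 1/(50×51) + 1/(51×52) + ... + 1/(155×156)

Partial fractions: 1/(k(k+1)) = 1/k - 1/(k+1)
The series telescopes:
= (1/50 - 1/51) + (1/51 - 1/52) + ... + (1/155 - 1/156)
= 1/50 - 1/156
= 53/3900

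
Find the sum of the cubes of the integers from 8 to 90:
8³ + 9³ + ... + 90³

Use ∑_{k=1}^{n} k³ = [n(n+1)/2]², then subtract the first 7 terms.
∑_{k=1}^{90} k³ = [90×91/2]² = 4095² = 16769025
∑_{k=1}^{7} k³ = [7×8/2]² = 28² = 784
∑_{k=8}^{90} k³ = 16769025 - 784 = 16768241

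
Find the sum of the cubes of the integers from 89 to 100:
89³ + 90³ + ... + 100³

Use ∑_{k=1}^{n} k³ = [n(n+1)/2]², then subtract the first 88 terms.
∑_{k=1}^{100} k³ = [100×101/2]² = 5050² = 25502500
∑_{k=1}^{88} k³ = [88×89/2]² = 3916² = 15335056
∑_{k=89}^{100} k³ = 25502500 - 15335056 = 10167444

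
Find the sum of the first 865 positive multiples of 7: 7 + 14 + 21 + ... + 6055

Factor out 7: = 7(1 + 2 + ... + 865) = 7 × n(n+1)/2
= 7 × 865×866/2
= 7 × 374545
= 2621815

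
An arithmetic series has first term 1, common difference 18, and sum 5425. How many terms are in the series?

Using S = n/2 × [2a + (n-1)d]
5425 = n/2 × [2(1) + (n-1)(18)]
5425 = n/2 × [2 + 18n - 18]
10850 = n × [-16 + 18n]
18n² + (-16)n - 10850 = 0
Discriminant: Δ = (-16)² - 4(18)(-10850) = 256 + 781200 = 781456
√Δ = 884
n = [-(-16) + √Δ] / (2·18) = (16 + 884) / 36 = 900 / 36 = 25
(The negative root is discarded since n must be a positive integer.)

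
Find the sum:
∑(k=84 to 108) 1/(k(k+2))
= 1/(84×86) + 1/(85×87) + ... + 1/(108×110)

Partial fractions: 1/(k(k+2)) = (1/2)[1/k - 1/(k+2)]
Telescoping leaves the first two and last two terms:
= (1/2)[1/84 + 1/85 - 1/109 - 1/110]
= 9253/3424344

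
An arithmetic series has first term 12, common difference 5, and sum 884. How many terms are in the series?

Using S = n/2 × [2a + (n-1)d]
884 = n/2 × [2(12) + (n-1)(5)]
884 = n/2 × [24 + 5n - 5]
1768 = n × [19 + 5n]
5n² + (19)n - 1768 = 0
Discriminant: Δ = (19)² - 4(5)(-1768) = 361 + 35360 = 35721
√Δ = 189
n = [-(19) + √Δ] / (2·5) = (-19 + 189) / 10 = 170 / 10 = 17
(The negative root is discarded since n must be a positive integer.)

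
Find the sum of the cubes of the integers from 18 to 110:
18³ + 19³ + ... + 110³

Use ∑_{k=1}^{n} k³ = [n(n+1)/2]², then subtract the first 17 terms.
∑_{k=1}^{110} k³ = [110×111/2]² = 6105² = 37271025
∑_{k=1}^{17} k³ = [17×18/2]² = 153² = 23409
∑_{k=18}^{110} k³ = 37271025 - 23409 = 37247616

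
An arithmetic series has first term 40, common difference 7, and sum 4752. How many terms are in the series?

Using S = n/2 × [2a + (n-1)d]
4752 = n/2 × [2(40) + (n-1)(7)]
4752 = n/2 × [80 + 7n - 7]
9504 = n × [73 + 7n]
7n² + (73)n - 9504 = 0
Discriminant: Δ = (73)² - 4(7)(-9504) = 5329 + 266112 = 271441
√Δ = 521
n = [-(73) + √Δ] / (2·7) = (-73 + 521) / 14 = 448 / 14 = 32
(The negative root is discarded since n must be a positive integer.)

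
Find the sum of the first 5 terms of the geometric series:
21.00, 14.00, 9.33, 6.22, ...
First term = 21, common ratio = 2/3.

Sₙ = a(1 - rⁿ) / (1 - r)
S_5 = 21(1 - (2/3)^5) / (1 - (2/3))
S_5 = 21(1 - (32/243)) / (1/3)
S_5 = 1477/27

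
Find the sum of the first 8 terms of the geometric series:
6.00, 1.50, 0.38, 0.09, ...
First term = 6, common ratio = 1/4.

Sₙ = a(1 - rⁿ) / (1 - r)
S_8 = 6(1 - (1/4)^8) / (1 - (1/4))
S_8 = 6(1 - (1/65536)) / (3/4)
S_8 = 65535/8192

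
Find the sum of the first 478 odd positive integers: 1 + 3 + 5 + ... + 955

Sum of first n odd numbers = n²
= 478²
= 228484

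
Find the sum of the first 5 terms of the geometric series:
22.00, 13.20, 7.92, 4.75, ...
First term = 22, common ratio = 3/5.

Sₙ = a(1 - rⁿ) / (1 - r)
S_5 = 22(1 - (3/5)^5) / (1 - (3/5))
S_5 = 22(1 - (243/3125)) / (2/5)
S_5 = 31702/625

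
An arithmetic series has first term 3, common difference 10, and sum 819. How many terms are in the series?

Using S = n/2 × [2a + (n-1)d]
819 = n/2 × [2(3) + (n-1)(10)]
819 = n/2 × [6 + 10n - 10]
1638 = n × [-4 + 10n]
10n² + (-4)n - 1638 = 0
Discriminant: Δ = (-4)² - 4(10)(-1638) = 16 + 65520 = 65536
√Δ = 256
n = [-(-4) + √Δ] / (2·10) = (4 + 256) / 20 = 260 / 20 = 13
(The negative root is discarded since n must be a positive integer.)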